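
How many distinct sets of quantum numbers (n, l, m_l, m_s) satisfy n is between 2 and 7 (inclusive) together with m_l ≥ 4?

20

Per-shell orbital counts meeting the constraint:
n=5 → 1; n=6 → 3; n=7 → 6.
Orbitals: 1 + 3 + 6 = 10. Including both spin states (m_s = ±1/2) gives 2 × 10 = 20 states.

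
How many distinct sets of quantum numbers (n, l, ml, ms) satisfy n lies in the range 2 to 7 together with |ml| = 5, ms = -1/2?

For each n in the range, tally the orbitals obeying |ml| = 5:
n=6 → 2; n=7 → 4.
Orbitals: 2 + 4 = 6. With ms fixed to -1/2 there is one state per orbital, so 6 states.

6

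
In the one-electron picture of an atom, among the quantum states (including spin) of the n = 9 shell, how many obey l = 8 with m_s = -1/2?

With n = 9 the allowed l are 0, 1, …, 8.
Per l-value: l=8 → 17.
Orbitals: 17. With m_s fixed to a single value there is one state per orbital, giving 17 states.

17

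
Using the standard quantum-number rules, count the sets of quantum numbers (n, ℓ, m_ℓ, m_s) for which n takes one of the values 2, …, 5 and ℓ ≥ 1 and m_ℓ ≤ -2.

20

Work shell by shell — for each n, count the (ℓ, m_ℓ) pairs that satisfy ℓ ≥ 1 and m_ℓ ≤ -2:
n=3 → 1; n=4 → 3; n=5 → 6.
Orbitals: 1 + 3 + 6 = 10. Including both spin states (m_s = ±1/2) gives 2 × 10 = 20 states.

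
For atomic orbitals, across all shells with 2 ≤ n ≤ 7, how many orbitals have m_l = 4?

Per-shell orbital counts meeting the constraint:
n=5 → 1; n=6 → 2; n=7 → 3.
Total orbitals: 1 + 2 + 3 = 6.

6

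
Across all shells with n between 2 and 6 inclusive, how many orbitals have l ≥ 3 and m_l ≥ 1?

Work shell by shell — for each n, count the (l, m_l) pairs that satisfy l ≥ 3 and m_l ≥ 1:
n=4 → 3; n=5 → 7; n=6 → 12.
Total orbitals: 3 + 7 + 12 = 22.

22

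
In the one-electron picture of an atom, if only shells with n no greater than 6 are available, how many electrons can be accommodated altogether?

182

Total orbitals = 1² + 2² + 3² + 4² + 5² + 6² = 91. Doubling for spin gives 182 electrons.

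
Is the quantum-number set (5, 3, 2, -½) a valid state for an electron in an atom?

n = 5 is a positive integer. l = 3 satisfies 0 ≤ l ≤ n−1 = 4. ml = 2 lies in the range −l … +l (here −3 … 3). ms = -1/2 is one of ±1/2.
All four constraints are satisfied.

Allowed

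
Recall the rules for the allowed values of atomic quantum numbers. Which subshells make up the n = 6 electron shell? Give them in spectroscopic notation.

For n = 6, l runs from 0 to 5. In spectroscopic notation l = 0,1,2,… ↔ s,p,d,f,g,h,i, so the subshells are 6s, 6p, 6d, 6f, 6g, 6h.

6s, 6p, 6d, 6f, 6g, 6h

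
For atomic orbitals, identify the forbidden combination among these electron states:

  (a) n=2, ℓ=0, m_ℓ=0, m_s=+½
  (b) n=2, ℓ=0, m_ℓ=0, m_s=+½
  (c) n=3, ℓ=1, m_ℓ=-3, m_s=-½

(c) has |m_ℓ| = 3 > ℓ = 1, violating −ℓ ≤ m_ℓ ≤ ℓ.
The remaining sets (a), (b) satisfy all four rules.

(c)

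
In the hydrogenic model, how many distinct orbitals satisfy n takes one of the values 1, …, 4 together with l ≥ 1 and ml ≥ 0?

Go shell by shell, enumerating (l, ml) with l ≥ 1 and ml ≥ 0:
n=2 → 2; n=3 → 5; n=4 → 9.
Total orbitals: 2 + 5 + 9 = 16.

16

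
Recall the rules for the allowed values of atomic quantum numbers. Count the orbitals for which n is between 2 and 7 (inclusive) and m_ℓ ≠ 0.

For each n in the range, tally the orbitals obeying m_ℓ ≠ 0:
n=2 → 2; n=3 → 6; n=4 → 12; n=5 → 20; n=6 → 30; n=7 → 42.
Total orbitals: 2 + 6 + 12 + 20 + 30 + 42 = 112.

112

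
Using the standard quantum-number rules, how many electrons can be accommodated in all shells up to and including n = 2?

Total orbitals = 1² + 2² = 5. Doubling for spin gives 10 electrons.

10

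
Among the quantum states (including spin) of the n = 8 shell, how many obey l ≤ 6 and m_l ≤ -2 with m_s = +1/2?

The (l, m_l) pairs meeting l ≤ 6 and m_l ≤ -2 give: l=2 → 1; l=3 → 2; l=4 → 3; l=5 → 4; l=6 → 5.
Orbitals: 1 + 2 + 3 + 4 + 5 = 15. With m_s fixed to a single value there is one state per orbital, giving 15 states.

15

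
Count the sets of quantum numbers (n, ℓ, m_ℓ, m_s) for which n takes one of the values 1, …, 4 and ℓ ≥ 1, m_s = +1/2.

26

Treat each shell separately and count matching orbitals:
n=2 → 3; n=3 → 8; n=4 → 15.
Orbitals: 3 + 8 + 15 = 26. With m_s fixed to +1/2 there is one state per orbital, so 26 states.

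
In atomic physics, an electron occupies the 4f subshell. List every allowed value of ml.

-3, -2, -1, 0, 1, 2, 3

The 4f subshell has l = 3, and ml takes every integer from −l to +l. With l = 3 that gives the 7 values -3, -2, -1, 0, 1, 2, 3.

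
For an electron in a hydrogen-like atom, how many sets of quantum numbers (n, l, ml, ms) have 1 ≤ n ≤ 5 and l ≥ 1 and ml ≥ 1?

40

Work shell by shell — for each n, count the (l, ml) pairs that satisfy l ≥ 1 and ml ≥ 1:
n=2 → 1; n=3 → 3; n=4 → 6; n=5 → 10.
Orbitals: 1 + 3 + 6 + 10 = 20. Including both spin states (ms = ±1/2) gives 2 × 20 = 40 states.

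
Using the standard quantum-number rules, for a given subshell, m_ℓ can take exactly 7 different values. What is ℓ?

m_ℓ ranges over 2ℓ+1 integers, so 2ℓ+1 = 7 ⇒ ℓ = 3.

ℓ = 3 (f)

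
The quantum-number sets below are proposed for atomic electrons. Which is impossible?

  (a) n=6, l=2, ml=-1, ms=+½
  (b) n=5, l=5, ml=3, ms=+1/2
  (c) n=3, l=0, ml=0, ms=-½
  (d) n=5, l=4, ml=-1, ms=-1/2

(b)

(b) has l = 5 ≥ n = 5, violating 0 ≤ l ≤ n−1.
The remaining sets (a), (c), (d) satisfy all four rules.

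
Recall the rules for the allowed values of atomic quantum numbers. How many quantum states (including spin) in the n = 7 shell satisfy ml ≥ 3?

20

The n = 7 shell has l = 0 through 6; check each.
Per l-value: l=3 → 1; l=4 → 2; l=5 → 3; l=6 → 4.
Orbitals: 1 + 2 + 3 + 4 = 10. Each orbital carries two spin states, so 10 × 2 = 20 states.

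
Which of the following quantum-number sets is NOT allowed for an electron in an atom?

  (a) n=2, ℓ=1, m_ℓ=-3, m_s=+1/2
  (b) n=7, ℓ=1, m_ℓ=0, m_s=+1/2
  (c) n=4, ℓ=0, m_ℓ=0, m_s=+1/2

(a) has |m_ℓ| = 3 > ℓ = 1, violating −ℓ ≤ m_ℓ ≤ ℓ.
The remaining sets (b), (c) satisfy all four rules.

(a)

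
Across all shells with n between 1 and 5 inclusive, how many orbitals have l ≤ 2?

Treat each shell separately and count matching orbitals:
n=1 → 1; n=2 → 4; n=3 → 9; n=4 → 9; n=5 → 9.
Total orbitals: 1 + 4 + 9 + 9 + 9 = 32.

32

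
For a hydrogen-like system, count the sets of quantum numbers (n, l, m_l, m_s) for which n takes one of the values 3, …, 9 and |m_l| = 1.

140

Go shell by shell, enumerating (l, m_l) with |m_l| = 1:
n=3 → 4; n=4 → 6; n=5 → 8; n=6 → 10; n=7 → 12; n=8 → 14; n=9 → 16.
Orbitals: 4 + 6 + 8 + 10 + 12 + 14 + 16 = 70. Including both spin states (m_s = ±1/2) gives 2 × 70 = 140 states.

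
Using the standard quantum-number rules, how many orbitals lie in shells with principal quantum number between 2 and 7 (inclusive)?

Shell n has n² orbitals: 2²=4 + 3²=9 + 4²=16 + 5²=25 + 6²=36 + 7²=49 = 139 orbitals.

139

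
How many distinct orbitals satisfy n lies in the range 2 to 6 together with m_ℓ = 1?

Count contributing orbitals for each principal shell:
n=2 → 1; n=3 → 2; n=4 → 3; n=5 → 4; n=6 → 5.
Total orbitals: 1 + 2 + 3 + 4 + 5 = 15.

15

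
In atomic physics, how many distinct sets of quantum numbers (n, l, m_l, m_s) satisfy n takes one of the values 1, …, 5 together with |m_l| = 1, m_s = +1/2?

Per-shell orbital counts meeting the constraint:
n=2 → 2; n=3 → 4; n=4 → 6; n=5 → 8.
Orbitals: 2 + 4 + 6 + 8 = 20. With m_s fixed to +1/2 there is one state per orbital, so 20 states.

20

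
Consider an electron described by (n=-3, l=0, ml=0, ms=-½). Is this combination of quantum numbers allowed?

The principal quantum number must be a positive integer (n ≥ 1), but here n = -3.

Invalid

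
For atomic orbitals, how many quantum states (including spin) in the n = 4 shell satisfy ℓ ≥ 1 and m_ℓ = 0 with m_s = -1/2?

Go through ℓ = 0, …, 3 (the values permitted for n = 4).
The (ℓ, m_ℓ) pairs meeting ℓ ≥ 1 and m_ℓ = 0 give: ℓ=1 → 1; ℓ=2 → 1; ℓ=3 → 1.
Orbitals: 1 + 1 + 1 = 3. With m_s fixed to a single value there is one state per orbital, giving 3 states.

3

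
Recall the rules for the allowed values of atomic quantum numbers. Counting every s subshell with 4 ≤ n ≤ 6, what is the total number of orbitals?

3

An s subshell (l = 0) exists for every n ≥ 1, so shells n = 4, 5, 6 each contribute one — 3 subshells.
Since each s subshell has 2·0+1 = 1 orbital, the total is 3 × 1 = 3.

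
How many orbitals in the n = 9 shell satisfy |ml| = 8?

2

Go through l = 0, …, 8 (the values permitted for n = 9).
The (l, ml) pairs meeting |ml| = 8 give: l=8 → 2.
Total orbitals: 2.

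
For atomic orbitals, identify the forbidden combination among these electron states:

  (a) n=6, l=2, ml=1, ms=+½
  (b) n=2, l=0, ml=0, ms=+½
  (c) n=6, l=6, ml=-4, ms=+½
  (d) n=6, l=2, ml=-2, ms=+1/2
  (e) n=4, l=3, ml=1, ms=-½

(c) has l = 6 ≥ n = 6, violating 0 ≤ l ≤ n−1.
The remaining sets (a), (b), (d), (e) satisfy all four rules.

(c)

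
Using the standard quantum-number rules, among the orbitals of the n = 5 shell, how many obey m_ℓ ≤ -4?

The n = 5 shell has ℓ = 0 through 4; check each.
Contributions: ℓ=4 → 1.
Total orbitals: 1.

1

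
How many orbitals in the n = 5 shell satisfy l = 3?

With n = 5 the allowed l are 0, 1, …, 4.
Orbitals with l = 3, by l: l=3 → 7.
Total orbitals: 7.

7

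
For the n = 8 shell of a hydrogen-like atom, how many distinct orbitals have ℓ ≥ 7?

With n = 8 the allowed ℓ are 0, 1, …, 7.
The (ℓ, m_ℓ) pairs meeting ℓ ≥ 7 give: ℓ=7 → 15.
Total orbitals: 15.

15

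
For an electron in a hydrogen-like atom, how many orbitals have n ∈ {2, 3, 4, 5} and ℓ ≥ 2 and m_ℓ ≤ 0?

22

Treat each shell separately and count matching orbitals:
n=3 → 3; n=4 → 7; n=5 → 12.
Total orbitals: 3 + 7 + 12 = 22.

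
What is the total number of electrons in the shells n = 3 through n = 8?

Shell n has n² orbitals: 3²=9 + 4²=16 + 5²=25 + 6²=36 + 7²=49 + 8²=64 = 199 orbitals.
Two spin states per orbital: 2 × 199 = 398 electrons.

398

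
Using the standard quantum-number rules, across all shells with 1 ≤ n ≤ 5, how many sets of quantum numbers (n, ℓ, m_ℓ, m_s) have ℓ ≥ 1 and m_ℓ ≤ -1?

40

Per-shell orbital counts meeting the constraint:
n=2 → 1; n=3 → 3; n=4 → 6; n=5 → 10.
Orbitals: 1 + 3 + 6 + 10 = 20. Including both spin states (m_s = ±1/2) gives 2 × 20 = 40 states.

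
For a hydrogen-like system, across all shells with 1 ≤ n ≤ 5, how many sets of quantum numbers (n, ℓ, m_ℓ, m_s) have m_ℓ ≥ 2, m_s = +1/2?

10

For each n in the range, tally the orbitals obeying m_ℓ ≥ 2:
n=3 → 1; n=4 → 3; n=5 → 6.
Orbitals: 1 + 3 + 6 = 10. With m_s fixed to +1/2 there is one state per orbital, so 10 states.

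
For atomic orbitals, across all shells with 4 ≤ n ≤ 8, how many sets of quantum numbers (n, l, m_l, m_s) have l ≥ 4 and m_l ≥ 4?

40

For each n in the range, tally the orbitals obeying l ≥ 4 and m_l ≥ 4:
n=5 → 1; n=6 → 3; n=7 → 6; n=8 → 10.
Orbitals: 1 + 3 + 6 + 10 = 20. Including both spin states (m_s = ±1/2) gives 2 × 20 = 40 states.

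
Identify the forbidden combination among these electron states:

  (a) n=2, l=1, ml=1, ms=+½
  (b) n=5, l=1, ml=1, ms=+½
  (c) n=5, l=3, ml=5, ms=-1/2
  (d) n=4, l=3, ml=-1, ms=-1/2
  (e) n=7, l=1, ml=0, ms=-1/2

(c)

(c) has |ml| = 5 > l = 3, violating −l ≤ ml ≤ l.
The remaining sets (a), (b), (d), (e) satisfy all four rules.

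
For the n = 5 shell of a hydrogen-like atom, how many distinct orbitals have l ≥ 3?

Go through l = 0, …, 4 (the values permitted for n = 5).
Contributions: l=3 → 7; l=4 → 9.
Total orbitals: 7 + 9 = 16.

16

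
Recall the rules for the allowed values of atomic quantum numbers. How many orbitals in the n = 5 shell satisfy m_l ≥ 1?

10

Go through l = 0, …, 4 (the values permitted for n = 5).
Per l-value: l=1 → 1; l=2 → 2; l=3 → 3; l=4 → 4.
Total orbitals: 1 + 2 + 3 + 4 = 10.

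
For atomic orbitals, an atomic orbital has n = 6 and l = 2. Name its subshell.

6d

l = 2 corresponds to the letter 'd', so the subshell is 6d.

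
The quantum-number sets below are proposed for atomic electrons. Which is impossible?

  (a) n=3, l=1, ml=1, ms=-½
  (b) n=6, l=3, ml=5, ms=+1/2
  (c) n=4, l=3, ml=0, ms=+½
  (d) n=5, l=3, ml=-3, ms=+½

(b)

(b) has |ml| = 5 > l = 3, violating −l ≤ ml ≤ l.
The remaining sets (a), (c), (d) satisfy all four rules.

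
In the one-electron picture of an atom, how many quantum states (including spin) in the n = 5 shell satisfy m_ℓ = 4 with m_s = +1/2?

Per ℓ-value: ℓ=4 → 1.
Orbitals: 1. With m_s fixed to a single value there is one state per orbital, giving 1 state.

1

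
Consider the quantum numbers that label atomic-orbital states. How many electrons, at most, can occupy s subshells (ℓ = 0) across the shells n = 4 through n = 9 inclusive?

An s subshell (ℓ = 0) exists for every n ≥ 1, so shells n = 4, 5, 6, 7, 8, 9 each contribute one — 6 subshells.
Since each s subshell holds 2(2·0+1) = 2 electrons, the total is 6 × 2 = 12.

12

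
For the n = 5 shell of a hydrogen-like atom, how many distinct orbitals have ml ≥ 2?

6

The n = 5 shell has l = 0 through 4; check each.
Orbitals with ml ≥ 2, by l: l=2 → 1; l=3 → 2; l=4 → 3.
Total orbitals: 1 + 2 + 3 = 6.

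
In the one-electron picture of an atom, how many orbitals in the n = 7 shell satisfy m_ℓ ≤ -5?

For n = 7, ℓ ranges over 0 … 6.
The (ℓ, m_ℓ) pairs meeting m_ℓ ≤ -5 give: ℓ=5 → 1; ℓ=6 → 2.
Total orbitals: 1 + 2 = 3.

3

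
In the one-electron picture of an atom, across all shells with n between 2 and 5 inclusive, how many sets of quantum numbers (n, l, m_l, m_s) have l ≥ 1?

100

Treat each shell separately and count matching orbitals:
n=2 → 3; n=3 → 8; n=4 → 15; n=5 → 24.
Orbitals: 3 + 8 + 15 + 24 = 50. Including both spin states (m_s = ±1/2) gives 2 × 50 = 100 states.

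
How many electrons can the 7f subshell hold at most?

A subshell with l = 3 has 2l+1 = 7 orbitals, each holding 2 electrons (spin ±1/2), so 7 × 2 = 14.

14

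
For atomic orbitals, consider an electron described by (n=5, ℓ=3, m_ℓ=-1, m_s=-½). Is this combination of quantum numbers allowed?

Yes

n = 5 is a positive integer. ℓ = 3 satisfies 0 ≤ ℓ ≤ n−1 = 4. m_ℓ = -1 lies in the range −ℓ … +ℓ (here −3 … 3). m_s = -1/2 is one of ±1/2.
All four constraints are satisfied.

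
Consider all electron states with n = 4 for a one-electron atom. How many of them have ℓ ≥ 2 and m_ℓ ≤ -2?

6

The (ℓ, m_ℓ) pairs meeting ℓ ≥ 2 and m_ℓ ≤ -2 give: ℓ=2 → 1; ℓ=3 → 2.
Orbitals: 1 + 2 = 3. Each orbital carries two spin states, so 3 × 2 = 6 states.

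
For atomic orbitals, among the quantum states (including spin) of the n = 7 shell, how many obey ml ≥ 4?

Per l-value: l=4 → 1; l=5 → 2; l=6 → 3.
Orbitals: 1 + 2 + 3 = 6. Each orbital carries two spin states, so 6 × 2 = 12 states.

12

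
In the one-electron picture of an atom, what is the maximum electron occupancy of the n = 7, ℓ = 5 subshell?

A subshell with ℓ = 5 has 2ℓ+1 = 11 orbitals, each holding 2 electrons (spin ±1/2), so 11 × 2 = 22.

22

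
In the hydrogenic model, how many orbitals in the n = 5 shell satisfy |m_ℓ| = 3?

4

With n = 5 the allowed ℓ are 0, 1, …, 4.
Orbitals with |m_ℓ| = 3, by ℓ: ℓ=3 → 2; ℓ=4 → 2.
Total orbitals: 2 + 2 = 4.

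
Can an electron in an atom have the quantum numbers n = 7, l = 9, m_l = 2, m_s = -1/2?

The orbital quantum number must satisfy 0 ≤ l ≤ n−1. With n = 7 the allowed l values are 0, 1, 2, 3, 4, 5, 6, so l = 9 is out of range.

No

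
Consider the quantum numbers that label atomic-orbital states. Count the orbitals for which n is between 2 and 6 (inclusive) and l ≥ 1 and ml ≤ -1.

Go shell by shell, enumerating (l, ml) with l ≥ 1 and ml ≤ -1:
n=2 → 1; n=3 → 3; n=4 → 6; n=5 → 10; n=6 → 15.
Total orbitals: 1 + 3 + 6 + 10 + 15 = 35.

35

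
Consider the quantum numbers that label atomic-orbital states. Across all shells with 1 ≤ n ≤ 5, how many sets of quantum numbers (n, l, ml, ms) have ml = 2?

12

For each n in the range, tally the orbitals obeying ml = 2:
n=3 → 1; n=4 → 2; n=5 → 3.
Orbitals: 1 + 2 + 3 = 6. Including both spin states (ms = ±1/2) gives 2 × 6 = 12 states.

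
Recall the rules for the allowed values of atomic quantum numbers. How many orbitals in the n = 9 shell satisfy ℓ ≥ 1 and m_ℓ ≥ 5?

The (ℓ, m_ℓ) pairs meeting ℓ ≥ 1 and m_ℓ ≥ 5 give: ℓ=5 → 1; ℓ=6 → 2; ℓ=7 → 3; ℓ=8 → 4.
Total orbitals: 1 + 2 + 3 + 4 = 10.

10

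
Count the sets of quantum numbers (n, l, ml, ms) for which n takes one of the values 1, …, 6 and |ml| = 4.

12

Per-shell orbital counts meeting the constraint:
n=5 → 2; n=6 → 4.
Orbitals: 2 + 4 = 6. Including both spin states (ms = ±1/2) gives 2 × 6 = 12 states.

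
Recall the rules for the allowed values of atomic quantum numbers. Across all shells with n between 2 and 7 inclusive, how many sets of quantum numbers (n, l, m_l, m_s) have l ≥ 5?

Go shell by shell, enumerating (l, m_l) with l ≥ 5:
n=6 → 11; n=7 → 24.
Orbitals: 11 + 24 = 35. Including both spin states (m_s = ±1/2) gives 2 × 35 = 70 states.

70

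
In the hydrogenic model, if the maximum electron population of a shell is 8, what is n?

n = 2

2n² = 8 ⇒ n² = 4 ⇒ n = 2.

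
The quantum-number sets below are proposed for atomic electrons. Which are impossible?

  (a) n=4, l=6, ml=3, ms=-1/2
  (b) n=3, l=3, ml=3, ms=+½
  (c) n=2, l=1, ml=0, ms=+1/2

(a) and (b)

(a) has l = 6 ≥ n = 4, violating 0 ≤ l ≤ n−1.
(b) has l = 3 ≥ n = 3, violating 0 ≤ l ≤ n−1.
The remaining set (c) satisfies all four rules.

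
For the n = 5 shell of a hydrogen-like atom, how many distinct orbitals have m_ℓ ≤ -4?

Go through ℓ = 0, …, 4 (the values permitted for n = 5).
Contributions: ℓ=4 → 1.
Total orbitals: 1.

1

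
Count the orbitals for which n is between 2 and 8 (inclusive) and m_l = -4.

10

Count contributing orbitals for each principal shell:
n=5 → 1; n=6 → 2; n=7 → 3; n=8 → 4.
Total orbitals: 1 + 2 + 3 + 4 = 10.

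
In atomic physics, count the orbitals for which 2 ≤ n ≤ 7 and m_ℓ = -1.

Treat each shell separately and count matching orbitals:
n=2 → 1; n=3 → 2; n=4 → 3; n=5 → 4; n=6 → 5; n=7 → 6.
Total orbitals: 1 + 2 + 3 + 4 + 5 + 6 = 21.

21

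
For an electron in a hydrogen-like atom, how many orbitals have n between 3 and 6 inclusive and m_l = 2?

Go shell by shell, enumerating (l, m_l) with m_l = 2:
n=3 → 1; n=4 → 2; n=5 → 3; n=6 → 4.
Total orbitals: 1 + 2 + 3 + 4 = 10.

10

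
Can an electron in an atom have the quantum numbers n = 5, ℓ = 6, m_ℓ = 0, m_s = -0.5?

The orbital quantum number must satisfy 0 ≤ ℓ ≤ n−1. With n = 5 the allowed ℓ values are 0, 1, 2, 3, 4, so ℓ = 6 is out of range.

Not allowed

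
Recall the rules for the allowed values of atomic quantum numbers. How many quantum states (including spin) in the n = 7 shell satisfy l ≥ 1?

96

Contributions: l=1 → 3; l=2 → 5; l=3 → 7; l=4 → 9; l=5 → 11; l=6 → 13.
Orbitals: 3 + 5 + 7 + 9 + 11 + 13 = 48. Each orbital carries two spin states, so 48 × 2 = 96 states.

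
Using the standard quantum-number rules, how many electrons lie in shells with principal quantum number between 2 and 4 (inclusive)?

Shell n has n² orbitals: 2²=4 + 3²=9 + 4²=16 = 29 orbitals.
Two spin states per orbital: 2 × 29 = 58 electrons.

58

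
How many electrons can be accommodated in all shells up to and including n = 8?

408

Total orbitals = 1² + 2² + 3² + 4² + 5² + 6² + 7² + 8² = 204. Doubling for spin gives 408 electrons.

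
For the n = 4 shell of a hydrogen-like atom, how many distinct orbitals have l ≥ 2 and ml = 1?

Orbitals with l ≥ 2 and ml = 1, by l: l=2 → 1; l=3 → 1.
Total orbitals: 1 + 1 = 2.

2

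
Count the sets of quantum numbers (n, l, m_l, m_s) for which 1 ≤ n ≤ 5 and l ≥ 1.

Count contributing orbitals for each principal shell:
n=2 → 3; n=3 → 8; n=4 → 15; n=5 → 24.
Orbitals: 3 + 8 + 15 + 24 = 50. Including both spin states (m_s = ±1/2) gives 2 × 50 = 100 states.

100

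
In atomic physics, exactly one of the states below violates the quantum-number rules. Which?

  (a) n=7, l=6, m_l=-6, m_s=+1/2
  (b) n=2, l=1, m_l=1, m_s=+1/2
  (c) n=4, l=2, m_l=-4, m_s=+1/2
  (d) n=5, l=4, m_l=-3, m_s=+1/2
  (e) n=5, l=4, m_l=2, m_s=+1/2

(c) has |m_l| = 4 > l = 2, violating −l ≤ m_l ≤ l.
The remaining sets (a), (b), (d), (e) satisfy all four rules.

(c)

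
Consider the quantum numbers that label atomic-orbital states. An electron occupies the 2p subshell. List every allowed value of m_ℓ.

The 2p subshell has ℓ = 1, and m_ℓ takes every integer from −ℓ to +ℓ. With ℓ = 1 that gives the 3 values -1, 0, 1.

-1, 0, 1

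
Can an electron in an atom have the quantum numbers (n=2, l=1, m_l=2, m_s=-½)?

The magnetic quantum number must satisfy −l ≤ m_l ≤ l. With l = 1, m_l can only be -1, 0, 1, so m_l = 2 is forbidden.

Not allowed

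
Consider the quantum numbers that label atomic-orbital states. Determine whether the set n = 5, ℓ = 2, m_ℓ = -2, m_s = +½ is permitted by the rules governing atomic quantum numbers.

Yes

n = 5 is a positive integer. ℓ = 2 satisfies 0 ≤ ℓ ≤ n−1 = 4. m_ℓ = -2 lies in the range −ℓ … +ℓ (here −2 … 2). m_s = +1/2 is one of ±1/2.
All four constraints are satisfied.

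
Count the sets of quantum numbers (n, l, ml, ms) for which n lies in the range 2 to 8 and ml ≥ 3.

Work shell by shell — for each n, count the (l, ml) pairs that satisfy ml ≥ 3:
n=4 → 1; n=5 → 3; n=6 → 6; n=7 → 10; n=8 → 15.
Orbitals: 1 + 3 + 6 + 10 + 15 = 35. Including both spin states (ms = ±1/2) gives 2 × 35 = 70 states.

70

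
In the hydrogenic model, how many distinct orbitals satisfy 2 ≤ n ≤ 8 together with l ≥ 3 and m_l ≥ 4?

20

Treat each shell separately and count matching orbitals:
n=5 → 1; n=6 → 3; n=7 → 6; n=8 → 10.
Total orbitals: 1 + 3 + 6 + 10 = 20.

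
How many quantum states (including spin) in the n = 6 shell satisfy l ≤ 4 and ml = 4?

2

Per l-value: l=4 → 1.
Orbitals: 1. Each orbital carries two spin states, so 1 × 2 = 2 states.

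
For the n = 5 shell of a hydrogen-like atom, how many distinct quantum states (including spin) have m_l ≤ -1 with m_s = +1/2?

The n = 5 shell has l = 0 through 4; check each.
Contributions: l=1 → 1; l=2 → 2; l=3 → 3; l=4 → 4.
Orbitals: 1 + 2 + 3 + 4 = 10. With m_s fixed to a single value there is one state per orbital, giving 10 states.

10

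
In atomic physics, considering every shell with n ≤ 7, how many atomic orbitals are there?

Total orbitals = 1² + 2² + 3² + 4² + 5² + 6² + 7² = 140.

140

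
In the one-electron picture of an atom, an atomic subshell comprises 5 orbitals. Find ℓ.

ℓ = 2

2ℓ+1 = 5 gives ℓ = 2.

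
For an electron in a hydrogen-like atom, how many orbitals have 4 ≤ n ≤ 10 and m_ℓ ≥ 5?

35

Per-shell orbital counts meeting the constraint:
n=6 → 1; n=7 → 3; n=8 → 6; n=9 → 10; n=10 → 15.
Total orbitals: 1 + 3 + 6 + 10 + 15 = 35.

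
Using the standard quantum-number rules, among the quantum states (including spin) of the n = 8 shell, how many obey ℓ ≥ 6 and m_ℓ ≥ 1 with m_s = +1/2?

Go through ℓ = 0, …, 7 (the values permitted for n = 8).
Per ℓ-value: ℓ=6 → 6; ℓ=7 → 7.
Orbitals: 6 + 7 = 13. With m_s fixed to a single value there is one state per orbital, giving 13 states.

13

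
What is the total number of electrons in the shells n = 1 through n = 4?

Shell n has n² orbitals: 1²=1 + 2²=4 + 3²=9 + 4²=16 = 30 orbitals.
Two spin states per orbital: 2 × 30 = 60 electrons.

60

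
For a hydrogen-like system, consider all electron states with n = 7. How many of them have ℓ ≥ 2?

90

The n = 7 shell has ℓ = 0 through 6; check each.
Contributions: ℓ=2 → 5; ℓ=3 → 7; ℓ=4 → 9; ℓ=5 → 11; ℓ=6 → 13.
Orbitals: 5 + 7 + 9 + 11 + 13 = 45. Each orbital carries two spin states, so 45 × 2 = 90 states.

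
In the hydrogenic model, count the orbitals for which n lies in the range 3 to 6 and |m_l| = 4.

6

For each n in the range, tally the orbitals obeying |m_l| = 4:
n=5 → 2; n=6 → 4.
Total orbitals: 2 + 4 = 6.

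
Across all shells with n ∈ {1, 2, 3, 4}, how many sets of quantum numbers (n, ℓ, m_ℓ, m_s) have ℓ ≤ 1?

26

Per-shell orbital counts meeting the constraint:
n=1 → 1; n=2 → 4; n=3 → 4; n=4 → 4.
Orbitals: 1 + 4 + 4 + 4 = 13. Including both spin states (m_s = ±1/2) gives 2 × 13 = 26 states.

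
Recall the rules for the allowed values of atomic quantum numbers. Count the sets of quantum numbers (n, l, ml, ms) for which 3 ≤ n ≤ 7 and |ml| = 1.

80

Treat each shell separately and count matching orbitals:
n=3 → 4; n=4 → 6; n=5 → 8; n=6 → 10; n=7 → 12.
Orbitals: 4 + 6 + 8 + 10 + 12 = 40. Including both spin states (ms = ±1/2) gives 2 × 40 = 80 states.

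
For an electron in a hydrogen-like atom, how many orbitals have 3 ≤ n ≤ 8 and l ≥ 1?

193

Count contributing orbitals for each principal shell:
n=3 → 8; n=4 → 15; n=5 → 24; n=6 → 35; n=7 → 48; n=8 → 63.
Total orbitals: 8 + 15 + 24 + 35 + 48 + 63 = 193.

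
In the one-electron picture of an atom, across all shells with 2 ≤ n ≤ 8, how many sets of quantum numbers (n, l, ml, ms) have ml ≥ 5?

20

Work shell by shell — for each n, count the (l, ml) pairs that satisfy ml ≥ 5:
n=6 → 1; n=7 → 3; n=8 → 6.
Orbitals: 1 + 3 + 6 = 10. Including both spin states (ms = ±1/2) gives 2 × 10 = 20 states.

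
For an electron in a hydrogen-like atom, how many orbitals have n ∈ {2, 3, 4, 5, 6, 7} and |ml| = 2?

Count contributing orbitals for each principal shell:
n=3 → 2; n=4 → 4; n=5 → 6; n=6 → 8; n=7 → 10.
Total orbitals: 2 + 4 + 6 + 8 + 10 = 30.

30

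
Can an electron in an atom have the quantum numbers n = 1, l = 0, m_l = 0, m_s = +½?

Allowed

n = 1 is a positive integer. l = 0 satisfies 0 ≤ l ≤ n−1 = 0. m_l = 0 lies in the range −l … +l (here 0). m_s = +1/2 is one of ±1/2.
All four constraints are satisfied.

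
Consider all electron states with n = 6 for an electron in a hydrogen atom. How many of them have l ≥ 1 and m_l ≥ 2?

20

With n = 6 the allowed l are 0, 1, …, 5.
Contributions: l=2 → 1; l=3 → 2; l=4 → 3; l=5 → 4.
Orbitals: 1 + 2 + 3 + 4 = 10. Each orbital carries two spin states, so 10 × 2 = 20 states.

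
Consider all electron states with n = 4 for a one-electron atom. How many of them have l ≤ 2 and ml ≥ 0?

Go through l = 0, …, 3 (the values permitted for n = 4).
Orbitals with l ≤ 2 and ml ≥ 0, by l: l=0 → 1; l=1 → 2; l=2 → 3.
Orbitals: 1 + 2 + 3 = 6. Each orbital carries two spin states, so 6 × 2 = 12 states.

12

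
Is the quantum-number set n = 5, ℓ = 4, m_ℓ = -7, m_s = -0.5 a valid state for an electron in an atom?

The magnetic quantum number must satisfy −ℓ ≤ m_ℓ ≤ ℓ. With ℓ = 4, m_ℓ can only be -4, -3, -2, -1, 0, 1, 2, 3, 4, so m_ℓ = -7 is forbidden.

Invalid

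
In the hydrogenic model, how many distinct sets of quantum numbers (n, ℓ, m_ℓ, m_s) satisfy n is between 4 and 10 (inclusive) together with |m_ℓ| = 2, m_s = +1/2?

Go shell by shell, enumerating (ℓ, m_ℓ) with |m_ℓ| = 2:
n=4 → 4; n=5 → 6; n=6 → 8; n=7 → 10; n=8 → 12; n=9 → 14; n=10 → 16.
Orbitals: 4 + 6 + 8 + 10 + 12 + 14 + 16 = 70. With m_s fixed to +1/2 there is one state per orbital, so 70 states.

70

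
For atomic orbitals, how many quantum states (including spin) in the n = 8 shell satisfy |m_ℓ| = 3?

The n = 8 shell has ℓ = 0 through 7; check each.
The (ℓ, m_ℓ) pairs meeting |m_ℓ| = 3 give: ℓ=3 → 2; ℓ=4 → 2; ℓ=5 → 2; ℓ=6 → 2; ℓ=7 → 2.
Orbitals: 2 + 2 + 2 + 2 + 2 = 10. Each orbital carries two spin states, so 10 × 2 = 20 states.

20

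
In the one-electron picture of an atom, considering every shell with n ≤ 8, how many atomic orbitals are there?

Total orbitals = 1² + 2² + 3² + 4² + 5² + 6² + 7² + 8² = 204.

204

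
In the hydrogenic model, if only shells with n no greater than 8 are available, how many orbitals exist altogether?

Total orbitals = 1² + 2² + 3² + 4² + 5² + 6² + 7² + 8² = 204.

204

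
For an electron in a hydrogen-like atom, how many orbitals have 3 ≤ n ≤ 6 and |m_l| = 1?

For each n in the range, tally the orbitals obeying |m_l| = 1:
n=3 → 4; n=4 → 6; n=5 → 8; n=6 → 10.
Total orbitals: 4 + 6 + 8 + 10 = 28.

28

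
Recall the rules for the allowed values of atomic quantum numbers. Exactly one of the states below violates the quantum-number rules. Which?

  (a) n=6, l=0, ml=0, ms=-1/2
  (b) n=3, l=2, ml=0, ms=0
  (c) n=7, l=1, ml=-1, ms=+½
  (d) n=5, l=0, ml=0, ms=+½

(b) has ms = 0, but an electron's spin must be ±1/2.
The remaining sets (a), (c), (d) satisfy all four rules.

(b)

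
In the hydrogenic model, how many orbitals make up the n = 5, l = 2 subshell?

A subshell has 2l+1 orbitals; with l = 2, that's 5.

5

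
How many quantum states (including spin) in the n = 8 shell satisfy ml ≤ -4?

The (l, ml) pairs meeting ml ≤ -4 give: l=4 → 1; l=5 → 2; l=6 → 3; l=7 → 4.
Orbitals: 1 + 2 + 3 + 4 = 10. Each orbital carries two spin states, so 10 × 2 = 20 states.

20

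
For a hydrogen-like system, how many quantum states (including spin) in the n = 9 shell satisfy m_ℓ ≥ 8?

2

The n = 9 shell has ℓ = 0 through 8; check each.
The (ℓ, m_ℓ) pairs meeting m_ℓ ≥ 8 give: ℓ=8 → 1.
Orbitals: 1. Each orbital carries two spin states, so 1 × 2 = 2 states.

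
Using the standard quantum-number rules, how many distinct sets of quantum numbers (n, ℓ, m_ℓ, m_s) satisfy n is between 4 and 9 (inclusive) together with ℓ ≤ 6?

Count contributing orbitals for each principal shell:
n=4 → 16; n=5 → 25; n=6 → 36; n=7 → 49; n=8 → 49; n=9 → 49.
Orbitals: 16 + 25 + 36 + 49 + 49 + 49 = 224. Including both spin states (m_s = ±1/2) gives 2 × 224 = 448 states.

448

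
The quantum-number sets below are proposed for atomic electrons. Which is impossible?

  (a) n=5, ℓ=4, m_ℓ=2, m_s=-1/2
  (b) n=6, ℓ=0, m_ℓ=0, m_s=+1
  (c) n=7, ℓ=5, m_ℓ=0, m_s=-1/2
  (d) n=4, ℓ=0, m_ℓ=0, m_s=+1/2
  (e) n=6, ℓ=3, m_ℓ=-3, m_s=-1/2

(b)

(b) has m_s = +1, but an electron's spin must be ±1/2.
The remaining sets (a), (c), (d), (e) satisfy all four rules.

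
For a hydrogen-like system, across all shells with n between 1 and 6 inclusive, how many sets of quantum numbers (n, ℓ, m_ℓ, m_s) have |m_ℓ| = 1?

60

Per-shell orbital counts meeting the constraint:
n=2 → 2; n=3 → 4; n=4 → 6; n=5 → 8; n=6 → 10.
Orbitals: 2 + 4 + 6 + 8 + 10 = 30. Including both spin states (m_s = ±1/2) gives 2 × 30 = 60 states.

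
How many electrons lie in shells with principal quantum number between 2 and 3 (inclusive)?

Shell n has n² orbitals: 2²=4 + 3²=9 = 13 orbitals.
Two spin states per orbital: 2 × 13 = 26 electrons.

26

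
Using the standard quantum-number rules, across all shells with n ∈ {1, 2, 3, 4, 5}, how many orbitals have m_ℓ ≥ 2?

10

Per-shell orbital counts meeting the constraint:
n=3 → 1; n=4 → 3; n=5 → 6.
Total orbitals: 1 + 3 + 6 = 10.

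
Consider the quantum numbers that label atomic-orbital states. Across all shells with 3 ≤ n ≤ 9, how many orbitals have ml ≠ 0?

238

Count contributing orbitals for each principal shell:
n=3 → 6; n=4 → 12; n=5 → 20; n=6 → 30; n=7 → 42; n=8 → 56; n=9 → 72.
Total orbitals: 6 + 12 + 20 + 30 + 42 + 56 + 72 = 238.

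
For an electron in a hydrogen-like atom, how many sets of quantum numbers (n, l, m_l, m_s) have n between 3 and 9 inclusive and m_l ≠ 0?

476

Work shell by shell — for each n, count the (l, m_l) pairs that satisfy m_l ≠ 0:
n=3 → 6; n=4 → 12; n=5 → 20; n=6 → 30; n=7 → 42; n=8 → 56; n=9 → 72.
Orbitals: 6 + 12 + 20 + 30 + 42 + 56 + 72 = 238. Including both spin states (m_s = ±1/2) gives 2 × 238 = 476 states.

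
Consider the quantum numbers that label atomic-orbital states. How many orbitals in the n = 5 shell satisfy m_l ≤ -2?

Go through l = 0, …, 4 (the values permitted for n = 5).
Contributions: l=2 → 1; l=3 → 2; l=4 → 3.
Total orbitals: 1 + 2 + 3 = 6.

6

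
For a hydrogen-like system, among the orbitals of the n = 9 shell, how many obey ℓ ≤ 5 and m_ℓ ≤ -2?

The n = 9 shell has ℓ = 0 through 8; check each.
Orbitals with ℓ ≤ 5 and m_ℓ ≤ -2, by ℓ: ℓ=2 → 1; ℓ=3 → 2; ℓ=4 → 3; ℓ=5 → 4.
Total orbitals: 1 + 2 + 3 + 4 = 10.

10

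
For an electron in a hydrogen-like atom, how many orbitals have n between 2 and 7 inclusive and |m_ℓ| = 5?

Go shell by shell, enumerating (ℓ, m_ℓ) with |m_ℓ| = 5:
n=6 → 2; n=7 → 4.
Total orbitals: 2 + 4 = 6.

6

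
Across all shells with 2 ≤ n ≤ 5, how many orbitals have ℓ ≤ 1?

For each n in the range, tally the orbitals obeying ℓ ≤ 1:
n=2 → 4; n=3 → 4; n=4 → 4; n=5 → 4.
Total orbitals: 4 + 4 + 4 + 4 = 16.

16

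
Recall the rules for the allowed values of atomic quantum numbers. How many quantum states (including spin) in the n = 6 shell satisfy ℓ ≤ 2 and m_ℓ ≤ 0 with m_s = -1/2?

Per ℓ-value: ℓ=0 → 1; ℓ=1 → 2; ℓ=2 → 3.
Orbitals: 1 + 2 + 3 = 6. With m_s fixed to a single value there is one state per orbital, giving 6 states.

6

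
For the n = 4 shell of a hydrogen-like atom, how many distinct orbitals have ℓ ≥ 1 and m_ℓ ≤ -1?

Go through ℓ = 0, …, 3 (the values permitted for n = 4).
Orbitals with ℓ ≥ 1 and m_ℓ ≤ -1, by ℓ: ℓ=1 → 1; ℓ=2 → 2; ℓ=3 → 3.
Total orbitals: 1 + 2 + 3 = 6.

6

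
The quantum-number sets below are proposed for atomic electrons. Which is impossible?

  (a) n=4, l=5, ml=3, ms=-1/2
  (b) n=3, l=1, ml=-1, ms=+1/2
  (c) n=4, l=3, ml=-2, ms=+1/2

(a) has l = 5 ≥ n = 4, violating 0 ≤ l ≤ n−1.
The remaining sets (b), (c) satisfy all four rules.

(a)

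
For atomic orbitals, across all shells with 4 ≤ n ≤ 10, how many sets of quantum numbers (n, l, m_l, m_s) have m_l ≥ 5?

For each n in the range, tally the orbitals obeying m_l ≥ 5:
n=6 → 1; n=7 → 3; n=8 → 6; n=9 → 10; n=10 → 15.
Orbitals: 1 + 3 + 6 + 10 + 15 = 35. Including both spin states (m_s = ±1/2) gives 2 × 35 = 70 states.

70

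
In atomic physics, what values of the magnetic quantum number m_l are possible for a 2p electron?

The 2p subshell has l = 1, and m_l takes every integer from −l to +l. With l = 1 that gives the 3 values -1, 0, 1.

-1, 0, 1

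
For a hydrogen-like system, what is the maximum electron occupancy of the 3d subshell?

10

A subshell with ℓ = 2 has 2ℓ+1 = 5 orbitals, each holding 2 electrons (spin ±1/2), so 5 × 2 = 10.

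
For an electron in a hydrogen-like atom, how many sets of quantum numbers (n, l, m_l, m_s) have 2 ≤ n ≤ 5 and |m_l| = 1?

Treat each shell separately and count matching orbitals:
n=2 → 2; n=3 → 4; n=4 → 6; n=5 → 8.
Orbitals: 2 + 4 + 6 + 8 = 20. Including both spin states (m_s = ±1/2) gives 2 × 20 = 40 states.

40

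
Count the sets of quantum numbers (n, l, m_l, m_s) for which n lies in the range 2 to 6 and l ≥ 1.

Treat each shell separately and count matching orbitals:
n=2 → 3; n=3 → 8; n=4 → 15; n=5 → 24; n=6 → 35.
Orbitals: 3 + 8 + 15 + 24 + 35 = 85. Including both spin states (m_s = ±1/2) gives 2 × 85 = 170 states.

170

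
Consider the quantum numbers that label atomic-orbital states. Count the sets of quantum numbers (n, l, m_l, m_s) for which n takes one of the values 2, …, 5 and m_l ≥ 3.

8

Treat each shell separately and count matching orbitals:
n=4 → 1; n=5 → 3.
Orbitals: 1 + 3 = 4. Including both spin states (m_s = ±1/2) gives 2 × 4 = 8 states.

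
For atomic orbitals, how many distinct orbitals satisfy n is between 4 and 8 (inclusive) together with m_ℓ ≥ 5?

Per-shell orbital counts meeting the constraint:
n=6 → 1; n=7 → 3; n=8 → 6.
Total orbitals: 1 + 3 + 6 = 10.

10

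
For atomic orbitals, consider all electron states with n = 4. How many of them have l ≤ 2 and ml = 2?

2

Go through l = 0, …, 3 (the values permitted for n = 4).
Orbitals with l ≤ 2 and ml = 2, by l: l=2 → 1.
Orbitals: 1. Each orbital carries two spin states, so 1 × 2 = 2 states.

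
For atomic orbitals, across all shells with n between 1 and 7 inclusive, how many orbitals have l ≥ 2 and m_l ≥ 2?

Treat each shell separately and count matching orbitals:
n=3 → 1; n=4 → 3; n=5 → 6; n=6 → 10; n=7 → 15.
Total orbitals: 1 + 3 + 6 + 10 + 15 = 35.

35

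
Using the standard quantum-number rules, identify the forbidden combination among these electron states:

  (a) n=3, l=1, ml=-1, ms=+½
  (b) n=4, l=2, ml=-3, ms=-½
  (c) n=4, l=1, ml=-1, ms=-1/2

(b) has |ml| = 3 > l = 2, violating −l ≤ ml ≤ l.
The remaining sets (a), (c) satisfy all four rules.

(b)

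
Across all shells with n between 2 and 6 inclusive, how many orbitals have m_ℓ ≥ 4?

Work shell by shell — for each n, count the (ℓ, m_ℓ) pairs that satisfy m_ℓ ≥ 4:
n=5 → 1; n=6 → 3.
Total orbitals: 1 + 3 = 4.

4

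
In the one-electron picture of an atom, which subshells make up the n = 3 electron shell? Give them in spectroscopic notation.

3s, 3p, 3d

For n = 3, l runs from 0 to 2. In spectroscopic notation l = 0,1,2,… ↔ s,p,d,f,g,h,i, so the subshells are 3s, 3p, 3d.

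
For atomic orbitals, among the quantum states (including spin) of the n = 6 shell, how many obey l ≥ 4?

Go through l = 0, …, 5 (the values permitted for n = 6).
Per l-value: l=4 → 9; l=5 → 11.
Orbitals: 9 + 11 = 20. Each orbital carries two spin states, so 20 × 2 = 40 states.

40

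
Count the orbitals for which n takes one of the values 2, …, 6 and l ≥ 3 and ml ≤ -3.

Per-shell orbital counts meeting the constraint:
n=4 → 1; n=5 → 3; n=6 → 6.
Total orbitals: 1 + 3 + 6 = 10.

10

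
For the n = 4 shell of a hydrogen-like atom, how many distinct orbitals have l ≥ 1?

15

Orbitals with l ≥ 1, by l: l=1 → 3; l=2 → 5; l=3 → 7.
Total orbitals: 3 + 5 + 7 = 15.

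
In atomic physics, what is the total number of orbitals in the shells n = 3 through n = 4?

Shell n has n² orbitals: 3²=9 + 4²=16 = 25 orbitals.

25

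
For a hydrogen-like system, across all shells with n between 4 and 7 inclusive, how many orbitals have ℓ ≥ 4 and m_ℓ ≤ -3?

16

For each n in the range, tally the orbitals obeying ℓ ≥ 4 and m_ℓ ≤ -3:
n=5 → 2; n=6 → 5; n=7 → 9.
Total orbitals: 2 + 5 + 9 = 16.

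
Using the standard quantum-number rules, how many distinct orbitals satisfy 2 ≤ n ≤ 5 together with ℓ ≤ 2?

Treat each shell separately and count matching orbitals:
n=2 → 4; n=3 → 9; n=4 → 9; n=5 → 9.
Total orbitals: 4 + 9 + 9 + 9 = 31.

31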